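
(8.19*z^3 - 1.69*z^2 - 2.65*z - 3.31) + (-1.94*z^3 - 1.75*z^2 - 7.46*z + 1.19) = 6.25*z^3 - 3.44*z^2 - 10.11*z - 2.12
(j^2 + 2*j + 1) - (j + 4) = j^2 + j - 3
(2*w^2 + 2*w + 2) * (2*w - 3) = 4*w^3 - 2*w^2 - 2*w - 6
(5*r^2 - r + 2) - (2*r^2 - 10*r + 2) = 3*r^2 + 9*r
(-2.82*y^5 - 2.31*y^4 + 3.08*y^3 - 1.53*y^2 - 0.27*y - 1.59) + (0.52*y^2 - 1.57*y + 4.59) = -2.82*y^5 - 2.31*y^4 + 3.08*y^3 - 1.01*y^2 - 1.84*y + 3.0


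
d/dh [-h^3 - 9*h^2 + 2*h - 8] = -3*h^2 - 18*h + 2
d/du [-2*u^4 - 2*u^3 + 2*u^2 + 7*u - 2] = -8*u^3 - 6*u^2 + 4*u + 7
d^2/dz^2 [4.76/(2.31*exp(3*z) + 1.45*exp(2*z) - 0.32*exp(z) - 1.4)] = ((-98.9604*exp(2*z) - 27.608*exp(z) + 1.5232)*(2.31*exp(3*z) + 1.45*exp(2*z) - 0.32*exp(z) - 1.4) + 4.76*(6.93*exp(2*z) + 2.9*exp(z) - 0.32)*(13.86*exp(2*z) + 5.8*exp(z) - 0.64)*exp(z))*exp(z)/(2.31*exp(3*z) + 1.45*exp(2*z) - 0.32*exp(z) - 1.4)^3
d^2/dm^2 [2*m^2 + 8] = 4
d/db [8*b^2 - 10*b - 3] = 16*b - 10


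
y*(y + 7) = y^2 + 7*y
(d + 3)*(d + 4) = d^2 + 7*d + 12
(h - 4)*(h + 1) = h^2 - 3*h - 4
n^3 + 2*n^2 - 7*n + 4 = (n - 1)^2*(n + 4)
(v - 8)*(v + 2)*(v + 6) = v^3 - 52*v - 96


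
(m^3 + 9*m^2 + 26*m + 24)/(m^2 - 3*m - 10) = (m^2 + 7*m + 12)/(m - 5)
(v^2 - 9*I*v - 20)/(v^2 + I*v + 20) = (v - 5*I)/(v + 5*I)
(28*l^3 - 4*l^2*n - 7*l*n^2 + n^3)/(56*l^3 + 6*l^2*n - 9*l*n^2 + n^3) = (2*l - n)/(4*l - n)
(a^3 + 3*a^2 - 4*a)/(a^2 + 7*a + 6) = a*(a^2 + 3*a - 4)/(a^2 + 7*a + 6)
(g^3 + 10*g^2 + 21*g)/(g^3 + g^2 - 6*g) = (g + 7)/(g - 2)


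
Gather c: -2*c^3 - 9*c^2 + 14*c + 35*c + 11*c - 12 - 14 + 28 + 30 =-2*c^3 - 9*c^2 + 60*c + 32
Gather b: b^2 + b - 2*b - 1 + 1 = b^2 - b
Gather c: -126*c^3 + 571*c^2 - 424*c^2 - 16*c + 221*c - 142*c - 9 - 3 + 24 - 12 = -126*c^3 + 147*c^2 + 63*c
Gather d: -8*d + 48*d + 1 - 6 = 40*d - 5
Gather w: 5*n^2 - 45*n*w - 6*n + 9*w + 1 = 5*n^2 - 6*n + w*(9 - 45*n) + 1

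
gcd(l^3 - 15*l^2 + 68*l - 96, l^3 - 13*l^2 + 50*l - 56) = l - 4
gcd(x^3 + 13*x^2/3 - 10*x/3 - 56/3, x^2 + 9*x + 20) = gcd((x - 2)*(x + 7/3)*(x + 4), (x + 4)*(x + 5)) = x + 4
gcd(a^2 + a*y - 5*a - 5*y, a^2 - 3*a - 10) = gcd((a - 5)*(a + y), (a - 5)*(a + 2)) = a - 5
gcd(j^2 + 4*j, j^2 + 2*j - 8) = j + 4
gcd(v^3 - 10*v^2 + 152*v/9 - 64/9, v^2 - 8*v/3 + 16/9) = v - 4/3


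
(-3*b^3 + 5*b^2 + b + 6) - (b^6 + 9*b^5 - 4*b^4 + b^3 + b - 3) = -b^6 - 9*b^5 + 4*b^4 - 4*b^3 + 5*b^2 + 9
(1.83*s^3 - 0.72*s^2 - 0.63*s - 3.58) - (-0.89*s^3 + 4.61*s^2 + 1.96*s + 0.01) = 2.72*s^3 - 5.33*s^2 - 2.59*s - 3.59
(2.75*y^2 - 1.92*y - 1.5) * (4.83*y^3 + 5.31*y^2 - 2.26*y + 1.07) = 13.2825*y^5 + 5.3289*y^4 - 23.6552*y^3 - 0.6833*y^2 + 1.3356*y - 1.605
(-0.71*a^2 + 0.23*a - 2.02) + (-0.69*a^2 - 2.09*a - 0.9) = -1.4*a^2 - 1.86*a - 2.92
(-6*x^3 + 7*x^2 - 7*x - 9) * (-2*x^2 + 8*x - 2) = 12*x^5 - 62*x^4 + 82*x^3 - 52*x^2 - 58*x + 18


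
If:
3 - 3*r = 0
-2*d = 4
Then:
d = -2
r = 1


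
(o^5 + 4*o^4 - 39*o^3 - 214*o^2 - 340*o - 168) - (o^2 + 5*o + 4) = o^5 + 4*o^4 - 39*o^3 - 215*o^2 - 345*o - 172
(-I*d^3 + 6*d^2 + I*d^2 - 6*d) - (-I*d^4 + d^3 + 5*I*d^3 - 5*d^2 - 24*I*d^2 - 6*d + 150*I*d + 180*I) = I*d^4 - d^3 - 6*I*d^3 + 11*d^2 + 25*I*d^2 - 150*I*d - 180*I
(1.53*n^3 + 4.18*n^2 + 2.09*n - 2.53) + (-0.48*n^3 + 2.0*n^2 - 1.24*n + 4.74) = 1.05*n^3 + 6.18*n^2 + 0.85*n + 2.21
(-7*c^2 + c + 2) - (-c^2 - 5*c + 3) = -6*c^2 + 6*c - 1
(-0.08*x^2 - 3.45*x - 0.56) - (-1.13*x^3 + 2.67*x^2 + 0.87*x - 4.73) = 1.13*x^3 - 2.75*x^2 - 4.32*x + 4.17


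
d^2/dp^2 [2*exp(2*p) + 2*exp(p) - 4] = (8*exp(p) + 2)*exp(p)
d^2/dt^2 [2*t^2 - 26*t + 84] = 4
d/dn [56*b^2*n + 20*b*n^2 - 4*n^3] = 56*b^2 + 40*b*n - 12*n^2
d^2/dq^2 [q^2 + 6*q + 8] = 2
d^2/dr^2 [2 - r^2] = -2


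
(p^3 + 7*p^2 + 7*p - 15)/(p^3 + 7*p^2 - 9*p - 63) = (p^2 + 4*p - 5)/(p^2 + 4*p - 21)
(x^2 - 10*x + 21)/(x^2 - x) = (x^2 - 10*x + 21)/(x*(x - 1))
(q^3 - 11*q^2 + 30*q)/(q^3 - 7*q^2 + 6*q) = (q - 5)/(q - 1)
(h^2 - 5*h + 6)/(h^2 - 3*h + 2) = (h - 3)/(h - 1)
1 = 1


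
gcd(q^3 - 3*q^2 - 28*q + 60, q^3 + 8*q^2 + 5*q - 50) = q^2 + 3*q - 10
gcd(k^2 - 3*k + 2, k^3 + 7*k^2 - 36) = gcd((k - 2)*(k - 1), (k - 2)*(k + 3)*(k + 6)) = k - 2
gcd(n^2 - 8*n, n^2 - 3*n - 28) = 1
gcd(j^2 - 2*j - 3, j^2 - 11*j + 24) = j - 3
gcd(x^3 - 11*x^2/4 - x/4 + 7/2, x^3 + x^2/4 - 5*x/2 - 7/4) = x^2 - 3*x/4 - 7/4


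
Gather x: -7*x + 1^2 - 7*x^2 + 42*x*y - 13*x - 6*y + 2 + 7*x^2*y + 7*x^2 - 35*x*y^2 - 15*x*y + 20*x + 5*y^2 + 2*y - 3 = 7*x^2*y + x*(-35*y^2 + 27*y) + 5*y^2 - 4*y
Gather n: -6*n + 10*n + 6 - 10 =4*n - 4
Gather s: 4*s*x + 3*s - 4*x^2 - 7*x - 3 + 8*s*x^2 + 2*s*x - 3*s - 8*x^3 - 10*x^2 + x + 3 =s*(8*x^2 + 6*x) - 8*x^3 - 14*x^2 - 6*x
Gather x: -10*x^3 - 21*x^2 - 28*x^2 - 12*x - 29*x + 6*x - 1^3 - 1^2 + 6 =-10*x^3 - 49*x^2 - 35*x + 4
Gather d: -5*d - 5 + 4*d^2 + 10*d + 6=4*d^2 + 5*d + 1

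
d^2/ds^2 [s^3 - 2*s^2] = 6*s - 4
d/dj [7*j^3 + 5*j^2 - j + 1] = 21*j^2 + 10*j - 1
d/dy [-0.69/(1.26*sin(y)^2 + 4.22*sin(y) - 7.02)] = (1.7388*sin(y) + 2.9118)*cos(y)/(1.26*sin(y)^2 + 4.22*sin(y) - 7.02)^2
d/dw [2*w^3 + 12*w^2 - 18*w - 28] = 6*w^2 + 24*w - 18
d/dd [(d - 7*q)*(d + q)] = 2*d - 6*q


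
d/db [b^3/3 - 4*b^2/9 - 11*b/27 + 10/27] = b^2 - 8*b/9 - 11/27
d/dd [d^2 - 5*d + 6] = 2*d - 5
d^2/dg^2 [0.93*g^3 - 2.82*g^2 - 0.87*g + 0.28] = 5.58*g - 5.64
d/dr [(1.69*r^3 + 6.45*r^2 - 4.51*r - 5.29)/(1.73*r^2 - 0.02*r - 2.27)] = (2.9237*r^4 - 0.0676000000000023*r^3 - 3.8356*r^2 - 10.9796*r + 10.1319)/(2.9929*r^4 - 0.0692*r^3 - 7.8538*r^2 + 0.0908*r + 5.1529)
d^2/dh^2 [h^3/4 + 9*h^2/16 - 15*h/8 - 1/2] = 3*h/2 + 9/8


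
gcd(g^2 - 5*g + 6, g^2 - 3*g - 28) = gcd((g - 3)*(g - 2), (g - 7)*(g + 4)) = 1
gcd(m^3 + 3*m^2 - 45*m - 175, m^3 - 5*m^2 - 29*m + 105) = m^2 - 2*m - 35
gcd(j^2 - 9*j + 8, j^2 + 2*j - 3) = j - 1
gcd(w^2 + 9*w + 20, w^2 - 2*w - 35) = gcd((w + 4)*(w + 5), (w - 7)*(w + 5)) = w + 5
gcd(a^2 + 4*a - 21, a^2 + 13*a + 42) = a + 7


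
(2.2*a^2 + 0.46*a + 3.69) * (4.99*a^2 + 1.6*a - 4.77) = 10.978*a^4 + 5.8154*a^3 + 8.6551*a^2 + 3.7098*a - 17.6013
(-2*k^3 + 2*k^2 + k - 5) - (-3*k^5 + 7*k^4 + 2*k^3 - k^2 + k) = 3*k^5 - 7*k^4 - 4*k^3 + 3*k^2 - 5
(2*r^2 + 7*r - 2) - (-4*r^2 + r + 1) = 6*r^2 + 6*r - 3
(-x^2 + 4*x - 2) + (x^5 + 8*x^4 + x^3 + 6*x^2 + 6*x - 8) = x^5 + 8*x^4 + x^3 + 5*x^2 + 10*x - 10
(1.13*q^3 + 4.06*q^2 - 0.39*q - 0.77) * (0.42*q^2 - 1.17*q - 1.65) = 0.4746*q^5 + 0.3831*q^4 - 6.7785*q^3 - 6.5661*q^2 + 1.5444*q + 1.2705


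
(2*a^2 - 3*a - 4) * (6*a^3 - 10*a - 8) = 12*a^5 - 18*a^4 - 44*a^3 + 14*a^2 + 64*a + 32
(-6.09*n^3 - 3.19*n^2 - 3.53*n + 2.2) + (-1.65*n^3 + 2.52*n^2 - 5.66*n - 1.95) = -7.74*n^3 - 0.67*n^2 - 9.19*n + 0.25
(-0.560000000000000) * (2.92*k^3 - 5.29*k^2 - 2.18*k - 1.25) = -1.6352*k^3 + 2.9624*k^2 + 1.2208*k + 0.7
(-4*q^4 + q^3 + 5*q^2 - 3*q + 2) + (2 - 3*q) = -4*q^4 + q^3 + 5*q^2 - 6*q + 4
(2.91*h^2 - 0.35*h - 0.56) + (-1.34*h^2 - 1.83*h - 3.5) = 1.57*h^2 - 2.18*h - 4.06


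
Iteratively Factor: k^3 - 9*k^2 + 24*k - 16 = (k - 4)*(k^2 - 5*k + 4) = (k - 4)*(k - 1)*(k - 4)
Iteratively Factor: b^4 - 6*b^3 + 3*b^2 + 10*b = (b + 1)*(b^3 - 7*b^2 + 10*b) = (b - 5)*(b + 1)*(b^2 - 2*b) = (b - 5)*(b - 2)*(b + 1)*(b)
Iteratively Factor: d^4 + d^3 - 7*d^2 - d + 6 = (d - 1)*(d^3 + 2*d^2 - 5*d - 6) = (d - 2)*(d - 1)*(d^2 + 4*d + 3) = (d - 2)*(d - 1)*(d + 1)*(d + 3)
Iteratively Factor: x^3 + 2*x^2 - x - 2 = (x - 1)*(x^2 + 3*x + 2) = (x - 1)*(x + 1)*(x + 2)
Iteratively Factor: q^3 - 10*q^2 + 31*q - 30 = (q - 5)*(q^2 - 5*q + 6) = (q - 5)*(q - 2)*(q - 3)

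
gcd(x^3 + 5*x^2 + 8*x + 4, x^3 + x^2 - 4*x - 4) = x^2 + 3*x + 2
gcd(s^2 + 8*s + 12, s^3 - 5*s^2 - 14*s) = s + 2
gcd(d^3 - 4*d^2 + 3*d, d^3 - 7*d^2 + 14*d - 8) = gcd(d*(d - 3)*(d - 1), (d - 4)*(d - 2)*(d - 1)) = d - 1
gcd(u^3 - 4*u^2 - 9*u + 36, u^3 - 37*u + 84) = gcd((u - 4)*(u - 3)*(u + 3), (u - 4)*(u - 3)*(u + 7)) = u^2 - 7*u + 12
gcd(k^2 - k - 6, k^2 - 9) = k - 3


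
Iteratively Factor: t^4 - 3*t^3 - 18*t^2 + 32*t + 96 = (t + 2)*(t^3 - 5*t^2 - 8*t + 48) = (t - 4)*(t + 2)*(t^2 - t - 12) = (t - 4)*(t + 2)*(t + 3)*(t - 4)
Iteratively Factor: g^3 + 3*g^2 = (g + 3)*(g^2) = g*(g + 3)*(g)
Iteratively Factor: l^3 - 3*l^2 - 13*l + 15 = (l + 3)*(l^2 - 6*l + 5) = (l - 5)*(l + 3)*(l - 1)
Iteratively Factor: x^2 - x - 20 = (x - 5)*(x + 4)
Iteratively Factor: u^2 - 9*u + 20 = (u - 4)*(u - 5)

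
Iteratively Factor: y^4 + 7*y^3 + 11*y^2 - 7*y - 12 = (y - 1)*(y^3 + 8*y^2 + 19*y + 12) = (y - 1)*(y + 1)*(y^2 + 7*y + 12) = (y - 1)*(y + 1)*(y + 4)*(y + 3)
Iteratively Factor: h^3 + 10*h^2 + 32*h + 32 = (h + 4)*(h^2 + 6*h + 8) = (h + 4)^2*(h + 2)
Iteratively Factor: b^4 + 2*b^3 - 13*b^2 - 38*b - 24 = (b + 1)*(b^3 + b^2 - 14*b - 24) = (b - 4)*(b + 1)*(b^2 + 5*b + 6) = (b - 4)*(b + 1)*(b + 3)*(b + 2)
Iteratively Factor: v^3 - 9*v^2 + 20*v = (v - 5)*(v^2 - 4*v) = v*(v - 5)*(v - 4)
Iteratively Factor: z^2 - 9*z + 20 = (z - 5)*(z - 4)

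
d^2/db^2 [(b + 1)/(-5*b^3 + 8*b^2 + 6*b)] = 2*(-75*b^5 - 30*b^4 + 226*b^3 - 102*b^2 - 144*b - 36)/(b^3*(125*b^6 - 600*b^5 + 510*b^4 + 928*b^3 - 612*b^2 - 864*b - 216))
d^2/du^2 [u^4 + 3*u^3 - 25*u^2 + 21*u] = 12*u^2 + 18*u - 50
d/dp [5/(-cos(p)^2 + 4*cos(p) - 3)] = 10*(2 - cos(p))*sin(p)/(cos(p)^2 - 4*cos(p) + 3)^2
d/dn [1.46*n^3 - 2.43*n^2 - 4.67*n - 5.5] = 4.38*n^2 - 4.86*n - 4.67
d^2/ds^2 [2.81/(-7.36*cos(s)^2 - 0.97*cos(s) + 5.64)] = (608.866304*(1 - cos(s)^2)^2 + 60.183456*cos(s)^3 + 773.653977*cos(s)^2 - 104.993964*cos(s) - 847.44261)/(7.36*cos(s)^2 + 0.97*cos(s) - 5.64)^3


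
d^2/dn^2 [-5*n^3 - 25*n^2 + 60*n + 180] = -30*n - 50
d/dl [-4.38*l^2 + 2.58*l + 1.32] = 2.58 - 8.76*l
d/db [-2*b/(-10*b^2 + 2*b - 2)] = (5*b^2 - b*(10*b - 1) - b + 1)/(5*b^2 - b + 1)^2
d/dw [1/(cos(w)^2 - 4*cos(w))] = 2*(cos(w) - 2)*sin(w)/((cos(w) - 4)^2*cos(w)^2)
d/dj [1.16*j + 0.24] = 1.16000000000000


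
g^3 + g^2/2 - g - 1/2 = (g - 1)*(g + 1/2)*(g + 1)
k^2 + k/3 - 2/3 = (k - 2/3)*(k + 1)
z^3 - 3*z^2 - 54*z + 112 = (z - 8)*(z - 2)*(z + 7)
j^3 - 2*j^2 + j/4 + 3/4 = (j - 3/2)*(j - 1)*(j + 1/2)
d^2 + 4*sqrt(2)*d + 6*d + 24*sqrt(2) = (d + 6)*(d + 4*sqrt(2))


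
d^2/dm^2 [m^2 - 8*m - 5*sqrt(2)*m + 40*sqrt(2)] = 2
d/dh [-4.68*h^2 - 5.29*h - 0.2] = -9.36*h - 5.29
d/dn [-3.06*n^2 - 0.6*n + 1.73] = -6.12*n - 0.6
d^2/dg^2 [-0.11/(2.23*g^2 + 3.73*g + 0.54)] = (1.094038*g^2 + 1.829938*g - 0.11*(4.46*g + 3.73)*(8.92*g + 7.46) + 0.264924)/(2.23*g^2 + 3.73*g + 0.54)^3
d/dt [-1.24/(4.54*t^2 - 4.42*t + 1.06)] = (11.2592*t - 5.4808)/(4.54*t^2 - 4.42*t + 1.06)^2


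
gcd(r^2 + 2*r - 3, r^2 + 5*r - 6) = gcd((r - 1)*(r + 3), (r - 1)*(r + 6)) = r - 1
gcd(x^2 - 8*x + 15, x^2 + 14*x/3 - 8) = 1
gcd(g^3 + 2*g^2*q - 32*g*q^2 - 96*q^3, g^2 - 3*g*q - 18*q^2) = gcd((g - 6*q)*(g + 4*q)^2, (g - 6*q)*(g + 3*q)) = -g + 6*q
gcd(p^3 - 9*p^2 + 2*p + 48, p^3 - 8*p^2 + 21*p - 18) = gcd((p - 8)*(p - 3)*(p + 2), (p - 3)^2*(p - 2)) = p - 3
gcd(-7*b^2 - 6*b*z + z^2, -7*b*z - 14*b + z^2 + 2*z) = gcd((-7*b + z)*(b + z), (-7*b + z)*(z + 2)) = -7*b + z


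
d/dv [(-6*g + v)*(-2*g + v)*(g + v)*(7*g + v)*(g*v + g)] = g*(84*g^4 + 80*g^3*v + 40*g^3 - 135*g^2*v^2 - 90*g^2*v + 5*v^4 + 4*v^3)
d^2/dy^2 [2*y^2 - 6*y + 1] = 4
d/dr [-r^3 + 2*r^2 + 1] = r*(4 - 3*r)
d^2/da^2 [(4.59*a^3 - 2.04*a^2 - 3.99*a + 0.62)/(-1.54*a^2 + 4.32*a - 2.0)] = (-1.4210854715202e-14*a^5 + 1.13686837721616e-13*a^4 - 96.9776400000002*a^3 + 191.424048*a^2 - 159.146784*a + 65.945024)/(3.652264*a^6 - 30.735936*a^5 + 100.449888*a^4 - 160.455168*a^3 + 130.4544*a^2 - 51.84*a + 8.0)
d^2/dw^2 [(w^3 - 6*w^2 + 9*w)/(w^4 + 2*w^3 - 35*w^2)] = 2*(w^6 - 18*w^5 + 123*w^4 - 20*w^3 - 837*w^2 - 1890*w + 11025)/(w^3*(w^6 + 6*w^5 - 93*w^4 - 412*w^3 + 3255*w^2 + 7350*w - 42875))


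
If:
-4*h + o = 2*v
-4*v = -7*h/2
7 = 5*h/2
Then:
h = 14/5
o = 161/10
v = 49/20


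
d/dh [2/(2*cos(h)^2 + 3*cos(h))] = 2*(4*cos(h) + 3)*sin(h)/((2*cos(h) + 3)^2*cos(h)^2)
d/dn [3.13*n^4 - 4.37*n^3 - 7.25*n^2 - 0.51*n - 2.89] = 12.52*n^3 - 13.11*n^2 - 14.5*n - 0.51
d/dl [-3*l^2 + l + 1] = 1 - 6*l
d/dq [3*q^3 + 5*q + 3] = 9*q^2 + 5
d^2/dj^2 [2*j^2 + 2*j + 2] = 4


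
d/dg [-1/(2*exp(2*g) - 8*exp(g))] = (exp(g) - 2)*exp(-g)/(exp(g) - 4)^2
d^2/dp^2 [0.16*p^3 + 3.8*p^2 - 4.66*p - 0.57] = 0.96*p + 7.6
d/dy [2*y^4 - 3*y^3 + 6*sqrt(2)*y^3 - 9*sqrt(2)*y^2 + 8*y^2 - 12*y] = 8*y^3 - 9*y^2 + 18*sqrt(2)*y^2 - 18*sqrt(2)*y + 16*y - 12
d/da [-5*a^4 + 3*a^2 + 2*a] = -20*a^3 + 6*a + 2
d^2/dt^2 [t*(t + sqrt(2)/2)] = 2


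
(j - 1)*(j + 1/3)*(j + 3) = j^3 + 7*j^2/3 - 7*j/3 - 1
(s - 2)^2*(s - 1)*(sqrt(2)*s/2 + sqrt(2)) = sqrt(2)*s^4/2 - 3*sqrt(2)*s^3/2 - sqrt(2)*s^2 + 6*sqrt(2)*s - 4*sqrt(2)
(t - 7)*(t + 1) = t^2 - 6*t - 7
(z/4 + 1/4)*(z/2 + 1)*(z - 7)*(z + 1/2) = z^4/8 - 7*z^3/16 - 21*z^2/8 - 47*z/16 - 7/8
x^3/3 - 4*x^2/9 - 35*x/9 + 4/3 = (x/3 + 1)*(x - 4)*(x - 1/3)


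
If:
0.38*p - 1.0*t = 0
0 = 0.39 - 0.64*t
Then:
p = 1.60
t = 0.61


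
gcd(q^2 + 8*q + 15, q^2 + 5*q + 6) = q + 3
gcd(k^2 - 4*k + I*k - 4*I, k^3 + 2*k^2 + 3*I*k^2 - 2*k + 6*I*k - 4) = k + I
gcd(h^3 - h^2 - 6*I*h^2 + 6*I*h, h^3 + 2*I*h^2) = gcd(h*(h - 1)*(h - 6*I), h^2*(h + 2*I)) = h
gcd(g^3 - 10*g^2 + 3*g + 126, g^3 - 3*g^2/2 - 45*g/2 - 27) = g^2 - 3*g - 18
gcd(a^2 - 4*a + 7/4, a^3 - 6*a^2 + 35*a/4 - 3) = a - 1/2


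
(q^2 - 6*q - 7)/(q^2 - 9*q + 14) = (q + 1)/(q - 2)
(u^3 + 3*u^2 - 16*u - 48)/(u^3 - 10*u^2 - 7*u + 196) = (u^2 - u - 12)/(u^2 - 14*u + 49)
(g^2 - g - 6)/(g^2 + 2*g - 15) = (g + 2)/(g + 5)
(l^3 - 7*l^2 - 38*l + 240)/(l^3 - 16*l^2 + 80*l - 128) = (l^2 + l - 30)/(l^2 - 8*l + 16)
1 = 1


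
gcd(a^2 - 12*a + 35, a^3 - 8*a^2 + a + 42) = a - 7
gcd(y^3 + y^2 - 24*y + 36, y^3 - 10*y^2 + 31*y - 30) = y^2 - 5*y + 6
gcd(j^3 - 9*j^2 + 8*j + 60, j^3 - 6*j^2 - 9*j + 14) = j + 2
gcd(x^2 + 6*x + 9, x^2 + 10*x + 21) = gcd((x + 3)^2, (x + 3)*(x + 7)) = x + 3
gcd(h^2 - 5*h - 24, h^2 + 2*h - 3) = h + 3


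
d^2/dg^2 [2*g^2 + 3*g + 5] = 4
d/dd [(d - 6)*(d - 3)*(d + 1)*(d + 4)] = 4*d^3 - 12*d^2 - 46*d + 54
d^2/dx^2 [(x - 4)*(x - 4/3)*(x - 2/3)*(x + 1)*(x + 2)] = 20*x^3 - 36*x^2 - 128*x/3 + 200/9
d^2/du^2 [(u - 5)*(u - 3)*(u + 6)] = 6*u - 4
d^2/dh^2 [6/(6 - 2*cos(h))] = 3*(cos(h)^2 + 3*cos(h) - 2)/(cos(h) - 3)^3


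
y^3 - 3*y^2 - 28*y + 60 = (y - 6)*(y - 2)*(y + 5)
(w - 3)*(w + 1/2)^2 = w^3 - 2*w^2 - 11*w/4 - 3/4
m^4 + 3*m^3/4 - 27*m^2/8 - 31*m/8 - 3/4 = (m - 2)*(m + 1/4)*(m + 1)*(m + 3/2)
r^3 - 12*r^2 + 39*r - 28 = (r - 7)*(r - 4)*(r - 1)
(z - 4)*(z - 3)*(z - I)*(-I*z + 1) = -I*z^4 + 7*I*z^3 - 13*I*z^2 + 7*I*z - 12*I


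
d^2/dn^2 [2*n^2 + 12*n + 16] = 4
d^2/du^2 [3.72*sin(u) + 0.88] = -3.72*sin(u)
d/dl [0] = 0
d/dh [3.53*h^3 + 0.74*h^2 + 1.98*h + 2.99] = 10.59*h^2 + 1.48*h + 1.98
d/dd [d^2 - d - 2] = 2*d - 1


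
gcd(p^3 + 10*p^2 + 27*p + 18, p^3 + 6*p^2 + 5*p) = p + 1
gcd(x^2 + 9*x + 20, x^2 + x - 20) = x + 5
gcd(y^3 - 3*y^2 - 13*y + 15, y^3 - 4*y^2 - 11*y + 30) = y^2 - 2*y - 15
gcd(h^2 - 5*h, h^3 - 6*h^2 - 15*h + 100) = h - 5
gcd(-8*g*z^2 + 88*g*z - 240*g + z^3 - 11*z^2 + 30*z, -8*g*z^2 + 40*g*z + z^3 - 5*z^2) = -8*g*z + 40*g + z^2 - 5*z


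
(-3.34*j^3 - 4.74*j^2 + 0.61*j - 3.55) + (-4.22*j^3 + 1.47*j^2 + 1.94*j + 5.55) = -7.56*j^3 - 3.27*j^2 + 2.55*j + 2.0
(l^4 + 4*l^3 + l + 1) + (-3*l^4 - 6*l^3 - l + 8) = -2*l^4 - 2*l^3 + 9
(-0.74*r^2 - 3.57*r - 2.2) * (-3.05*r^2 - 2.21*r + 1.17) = 2.257*r^4 + 12.5239*r^3 + 13.7339*r^2 + 0.6851*r - 2.574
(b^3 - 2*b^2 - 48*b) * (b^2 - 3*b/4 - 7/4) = b^5 - 11*b^4/4 - 193*b^3/4 + 79*b^2/2 + 84*b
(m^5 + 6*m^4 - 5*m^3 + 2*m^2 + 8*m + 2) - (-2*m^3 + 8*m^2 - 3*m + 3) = m^5 + 6*m^4 - 3*m^3 - 6*m^2 + 11*m - 1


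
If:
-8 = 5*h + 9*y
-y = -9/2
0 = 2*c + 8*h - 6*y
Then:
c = 523/10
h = -97/10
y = 9/2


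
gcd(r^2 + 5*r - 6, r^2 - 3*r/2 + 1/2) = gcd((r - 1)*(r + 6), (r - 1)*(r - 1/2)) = r - 1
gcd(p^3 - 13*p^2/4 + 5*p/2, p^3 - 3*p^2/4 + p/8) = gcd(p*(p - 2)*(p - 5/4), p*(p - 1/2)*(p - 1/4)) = p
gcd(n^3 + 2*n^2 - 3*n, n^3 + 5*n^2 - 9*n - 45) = n + 3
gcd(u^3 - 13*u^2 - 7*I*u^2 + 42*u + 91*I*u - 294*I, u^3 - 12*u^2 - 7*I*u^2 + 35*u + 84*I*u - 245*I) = u^2 + u*(-7 - 7*I) + 49*I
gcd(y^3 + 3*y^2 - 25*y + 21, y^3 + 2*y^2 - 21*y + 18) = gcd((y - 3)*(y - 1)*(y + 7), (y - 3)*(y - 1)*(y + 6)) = y^2 - 4*y + 3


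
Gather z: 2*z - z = z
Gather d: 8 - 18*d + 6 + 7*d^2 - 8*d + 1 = 7*d^2 - 26*d + 15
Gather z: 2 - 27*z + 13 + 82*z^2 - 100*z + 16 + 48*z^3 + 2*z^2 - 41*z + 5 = 48*z^3 + 84*z^2 - 168*z + 36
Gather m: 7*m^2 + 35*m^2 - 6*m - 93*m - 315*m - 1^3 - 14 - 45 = 42*m^2 - 414*m - 60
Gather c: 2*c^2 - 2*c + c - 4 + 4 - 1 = 2*c^2 - c - 1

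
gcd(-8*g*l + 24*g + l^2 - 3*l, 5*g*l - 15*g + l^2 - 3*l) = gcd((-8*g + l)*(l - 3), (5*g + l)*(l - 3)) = l - 3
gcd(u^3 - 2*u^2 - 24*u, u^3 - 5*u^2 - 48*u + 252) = u - 6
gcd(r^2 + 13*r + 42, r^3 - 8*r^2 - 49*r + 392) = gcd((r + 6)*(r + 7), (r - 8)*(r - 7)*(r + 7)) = r + 7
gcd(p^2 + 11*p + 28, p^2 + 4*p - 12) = 1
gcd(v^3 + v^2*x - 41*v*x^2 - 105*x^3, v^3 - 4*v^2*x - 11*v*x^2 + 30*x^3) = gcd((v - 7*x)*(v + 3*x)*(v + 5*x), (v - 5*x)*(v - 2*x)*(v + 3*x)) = v + 3*x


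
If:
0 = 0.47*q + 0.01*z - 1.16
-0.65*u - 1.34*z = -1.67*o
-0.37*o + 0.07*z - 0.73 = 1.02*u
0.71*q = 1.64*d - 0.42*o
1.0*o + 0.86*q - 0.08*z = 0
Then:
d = 0.48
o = -2.42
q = 2.53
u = -0.04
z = -2.99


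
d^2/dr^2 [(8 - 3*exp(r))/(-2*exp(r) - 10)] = 23*(5 - exp(r))*exp(r)/(2*(exp(3*r) + 15*exp(2*r) + 75*exp(r) + 125))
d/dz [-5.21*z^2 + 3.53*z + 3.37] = 3.53 - 10.42*z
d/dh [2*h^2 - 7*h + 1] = 4*h - 7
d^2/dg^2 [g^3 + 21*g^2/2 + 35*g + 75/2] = 6*g + 21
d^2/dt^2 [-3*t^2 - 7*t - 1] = -6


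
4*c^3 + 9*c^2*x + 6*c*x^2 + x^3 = (c + x)^2*(4*c + x)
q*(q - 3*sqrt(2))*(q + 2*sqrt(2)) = q^3 - sqrt(2)*q^2 - 12*q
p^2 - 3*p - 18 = (p - 6)*(p + 3)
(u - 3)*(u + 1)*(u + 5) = u^3 + 3*u^2 - 13*u - 15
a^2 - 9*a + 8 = (a - 8)*(a - 1)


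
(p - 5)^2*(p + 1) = p^3 - 9*p^2 + 15*p + 25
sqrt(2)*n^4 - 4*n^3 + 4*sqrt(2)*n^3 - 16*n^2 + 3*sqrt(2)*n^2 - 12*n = n*(n + 3)*(n - 2*sqrt(2))*(sqrt(2)*n + sqrt(2))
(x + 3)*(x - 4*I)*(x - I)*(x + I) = x^4 + 3*x^3 - 4*I*x^3 + x^2 - 12*I*x^2 + 3*x - 4*I*x - 12*I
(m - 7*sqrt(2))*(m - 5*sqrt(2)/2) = m^2 - 19*sqrt(2)*m/2 + 35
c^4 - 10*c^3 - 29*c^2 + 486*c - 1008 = (c - 8)*(c - 6)*(c - 3)*(c + 7)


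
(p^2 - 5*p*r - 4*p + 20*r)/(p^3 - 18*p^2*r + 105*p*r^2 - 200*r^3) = (p - 4)/(p^2 - 13*p*r + 40*r^2)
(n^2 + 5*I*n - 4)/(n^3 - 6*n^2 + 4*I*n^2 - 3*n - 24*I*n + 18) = (n + 4*I)/(n^2 + 3*n*(-2 + I) - 18*I)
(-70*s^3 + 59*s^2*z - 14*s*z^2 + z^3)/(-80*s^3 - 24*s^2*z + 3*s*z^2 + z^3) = (14*s^2 - 9*s*z + z^2)/(16*s^2 + 8*s*z + z^2)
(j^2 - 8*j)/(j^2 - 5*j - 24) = j/(j + 3)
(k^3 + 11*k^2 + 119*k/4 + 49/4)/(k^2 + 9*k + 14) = (k^2 + 4*k + 7/4)/(k + 2)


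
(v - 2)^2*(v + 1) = v^3 - 3*v^2 + 4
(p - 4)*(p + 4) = p^2 - 16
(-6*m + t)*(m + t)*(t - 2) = -6*m^2*t + 12*m^2 - 5*m*t^2 + 10*m*t + t^3 - 2*t^2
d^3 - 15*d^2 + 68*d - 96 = (d - 8)*(d - 4)*(d - 3)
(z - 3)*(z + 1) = z^2 - 2*z - 3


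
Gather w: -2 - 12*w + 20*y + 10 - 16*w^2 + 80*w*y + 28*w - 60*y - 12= -16*w^2 + w*(80*y + 16) - 40*y - 4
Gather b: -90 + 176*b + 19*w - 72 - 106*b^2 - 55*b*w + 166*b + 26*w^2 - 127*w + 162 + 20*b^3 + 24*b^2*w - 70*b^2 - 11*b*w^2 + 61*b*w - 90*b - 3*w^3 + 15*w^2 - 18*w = 20*b^3 + b^2*(24*w - 176) + b*(-11*w^2 + 6*w + 252) - 3*w^3 + 41*w^2 - 126*w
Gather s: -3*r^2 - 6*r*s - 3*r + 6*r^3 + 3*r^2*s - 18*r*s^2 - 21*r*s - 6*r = 6*r^3 - 3*r^2 - 18*r*s^2 - 9*r + s*(3*r^2 - 27*r)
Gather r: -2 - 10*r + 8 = 6 - 10*r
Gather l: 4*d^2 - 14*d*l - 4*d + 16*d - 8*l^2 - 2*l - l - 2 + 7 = 4*d^2 + 12*d - 8*l^2 + l*(-14*d - 3) + 5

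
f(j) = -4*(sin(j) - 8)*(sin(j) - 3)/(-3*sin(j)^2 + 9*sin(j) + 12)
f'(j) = -4*(6*sin(j)*cos(j) - 9*cos(j))*(sin(j) - 8)*(sin(j) - 3)/(-3*sin(j)^2 + 9*sin(j) + 12)^2 - 4*(sin(j) - 8)*cos(j)/(-3*sin(j)^2 + 9*sin(j) + 12) - 4*(sin(j) - 3)*cos(j)/(-3*sin(j)^2 + 9*sin(j) + 12)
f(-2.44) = -25.51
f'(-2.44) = -58.36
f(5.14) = -105.07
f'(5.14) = 491.07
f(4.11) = -52.99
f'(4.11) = -175.60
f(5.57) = -26.20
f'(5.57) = 60.77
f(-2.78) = -13.28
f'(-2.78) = -21.55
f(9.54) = -9.25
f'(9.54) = -12.24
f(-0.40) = -14.15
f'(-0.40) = 23.77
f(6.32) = -7.66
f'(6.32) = 8.99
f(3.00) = -6.80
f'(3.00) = -7.37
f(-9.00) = -14.75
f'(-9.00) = -25.36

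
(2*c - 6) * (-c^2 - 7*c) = -2*c^3 - 8*c^2 + 42*c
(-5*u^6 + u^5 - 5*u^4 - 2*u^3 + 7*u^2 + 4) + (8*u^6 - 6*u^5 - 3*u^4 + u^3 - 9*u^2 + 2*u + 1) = 3*u^6 - 5*u^5 - 8*u^4 - u^3 - 2*u^2 + 2*u + 5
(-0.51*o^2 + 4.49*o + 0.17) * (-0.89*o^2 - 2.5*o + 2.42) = 0.4539*o^4 - 2.7211*o^3 - 12.6105*o^2 + 10.4408*o + 0.4114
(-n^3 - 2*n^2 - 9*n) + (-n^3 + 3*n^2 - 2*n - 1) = -2*n^3 + n^2 - 11*n - 1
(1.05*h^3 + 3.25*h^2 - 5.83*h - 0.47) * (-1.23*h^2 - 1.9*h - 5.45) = -1.2915*h^5 - 5.9925*h^4 - 4.7266*h^3 - 6.0574*h^2 + 32.6665*h + 2.5615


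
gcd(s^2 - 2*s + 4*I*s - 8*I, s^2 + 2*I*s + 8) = s + 4*I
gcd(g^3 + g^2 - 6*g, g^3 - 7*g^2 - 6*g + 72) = g + 3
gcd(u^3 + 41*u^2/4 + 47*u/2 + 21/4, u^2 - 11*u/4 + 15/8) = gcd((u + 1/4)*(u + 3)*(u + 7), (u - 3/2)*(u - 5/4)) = 1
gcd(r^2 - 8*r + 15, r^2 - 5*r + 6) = r - 3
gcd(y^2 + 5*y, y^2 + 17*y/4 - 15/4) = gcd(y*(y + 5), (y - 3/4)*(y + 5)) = y + 5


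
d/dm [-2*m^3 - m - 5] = -6*m^2 - 1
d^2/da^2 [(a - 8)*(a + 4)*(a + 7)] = 6*a + 6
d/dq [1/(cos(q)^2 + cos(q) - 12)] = (2*cos(q) + 1)*sin(q)/(cos(q)^2 + cos(q) - 12)^2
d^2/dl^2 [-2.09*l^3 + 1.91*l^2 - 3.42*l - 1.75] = 3.82 - 12.54*l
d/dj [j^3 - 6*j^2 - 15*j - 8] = 3*j^2 - 12*j - 15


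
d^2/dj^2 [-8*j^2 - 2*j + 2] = -16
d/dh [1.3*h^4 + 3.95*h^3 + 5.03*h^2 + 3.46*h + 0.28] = 5.2*h^3 + 11.85*h^2 + 10.06*h + 3.46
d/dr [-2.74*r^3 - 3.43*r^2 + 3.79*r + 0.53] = -8.22*r^2 - 6.86*r + 3.79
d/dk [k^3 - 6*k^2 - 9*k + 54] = 3*k^2 - 12*k - 9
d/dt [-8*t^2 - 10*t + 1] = -16*t - 10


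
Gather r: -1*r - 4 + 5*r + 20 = 4*r + 16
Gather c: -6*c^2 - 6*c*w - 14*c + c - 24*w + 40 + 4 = -6*c^2 + c*(-6*w - 13) - 24*w + 44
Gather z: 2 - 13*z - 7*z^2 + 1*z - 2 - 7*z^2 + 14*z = -14*z^2 + 2*z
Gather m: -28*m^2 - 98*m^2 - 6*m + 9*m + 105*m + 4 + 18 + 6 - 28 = -126*m^2 + 108*m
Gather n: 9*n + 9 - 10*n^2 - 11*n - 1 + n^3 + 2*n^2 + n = n^3 - 8*n^2 - n + 8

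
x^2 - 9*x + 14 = (x - 7)*(x - 2)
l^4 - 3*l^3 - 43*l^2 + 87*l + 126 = (l - 7)*(l - 3)*(l + 1)*(l + 6)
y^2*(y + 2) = y^3 + 2*y^2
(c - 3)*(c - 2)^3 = c^4 - 9*c^3 + 30*c^2 - 44*c + 24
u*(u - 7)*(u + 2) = u^3 - 5*u^2 - 14*u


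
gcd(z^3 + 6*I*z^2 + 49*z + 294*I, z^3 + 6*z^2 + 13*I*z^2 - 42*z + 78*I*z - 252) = z^2 + 13*I*z - 42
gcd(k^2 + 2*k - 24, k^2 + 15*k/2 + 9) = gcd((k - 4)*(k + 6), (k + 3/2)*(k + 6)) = k + 6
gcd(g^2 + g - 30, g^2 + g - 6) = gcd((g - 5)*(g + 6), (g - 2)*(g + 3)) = 1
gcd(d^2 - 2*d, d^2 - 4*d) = d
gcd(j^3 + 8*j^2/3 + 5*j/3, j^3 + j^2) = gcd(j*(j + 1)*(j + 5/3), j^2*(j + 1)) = j^2 + j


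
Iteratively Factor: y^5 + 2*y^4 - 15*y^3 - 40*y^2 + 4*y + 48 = (y + 2)*(y^4 - 15*y^2 - 10*y + 24) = (y + 2)*(y + 3)*(y^3 - 3*y^2 - 6*y + 8) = (y + 2)^2*(y + 3)*(y^2 - 5*y + 4) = (y - 4)*(y + 2)^2*(y + 3)*(y - 1)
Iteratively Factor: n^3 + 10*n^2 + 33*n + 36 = (n + 3)*(n^2 + 7*n + 12) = (n + 3)*(n + 4)*(n + 3)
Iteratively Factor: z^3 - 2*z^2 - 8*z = (z)*(z^2 - 2*z - 8) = z*(z - 4)*(z + 2)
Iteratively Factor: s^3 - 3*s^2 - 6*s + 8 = (s - 1)*(s^2 - 2*s - 8) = (s - 1)*(s + 2)*(s - 4)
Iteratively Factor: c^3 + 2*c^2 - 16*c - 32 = (c + 4)*(c^2 - 2*c - 8) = (c + 2)*(c + 4)*(c - 4)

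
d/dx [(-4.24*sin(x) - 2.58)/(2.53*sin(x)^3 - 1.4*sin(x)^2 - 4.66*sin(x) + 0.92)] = (21.4544*sin(x)^3 + 13.6462*sin(x)^2 - 7.224*sin(x) - 15.9236)*cos(x)/(6.4009*sin(x)^6 - 7.084*sin(x)^5 - 21.6196*sin(x)^4 + 17.7032*sin(x)^3 + 19.1396*sin(x)^2 - 8.5744*sin(x) + 0.8464)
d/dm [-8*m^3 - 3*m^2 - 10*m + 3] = -24*m^2 - 6*m - 10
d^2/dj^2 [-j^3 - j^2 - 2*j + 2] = -6*j - 2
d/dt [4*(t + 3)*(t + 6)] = 8*t + 36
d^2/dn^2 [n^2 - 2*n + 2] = 2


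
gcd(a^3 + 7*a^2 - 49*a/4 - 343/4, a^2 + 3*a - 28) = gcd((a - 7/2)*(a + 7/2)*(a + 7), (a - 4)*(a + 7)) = a + 7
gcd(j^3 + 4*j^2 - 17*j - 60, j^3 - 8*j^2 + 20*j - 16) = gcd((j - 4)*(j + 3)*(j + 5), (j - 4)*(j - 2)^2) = j - 4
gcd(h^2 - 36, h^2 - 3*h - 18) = h - 6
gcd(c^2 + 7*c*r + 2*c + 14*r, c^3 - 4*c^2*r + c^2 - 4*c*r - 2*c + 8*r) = c + 2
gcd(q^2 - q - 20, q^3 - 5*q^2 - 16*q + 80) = q^2 - q - 20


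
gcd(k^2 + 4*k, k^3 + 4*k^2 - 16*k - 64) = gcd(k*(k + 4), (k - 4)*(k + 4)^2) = k + 4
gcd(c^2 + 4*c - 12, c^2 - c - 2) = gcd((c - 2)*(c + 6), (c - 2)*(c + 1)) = c - 2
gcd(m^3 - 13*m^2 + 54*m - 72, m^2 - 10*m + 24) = m^2 - 10*m + 24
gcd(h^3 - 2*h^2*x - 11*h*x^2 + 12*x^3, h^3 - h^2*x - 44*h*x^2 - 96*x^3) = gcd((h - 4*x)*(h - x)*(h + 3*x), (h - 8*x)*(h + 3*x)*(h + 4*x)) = h + 3*x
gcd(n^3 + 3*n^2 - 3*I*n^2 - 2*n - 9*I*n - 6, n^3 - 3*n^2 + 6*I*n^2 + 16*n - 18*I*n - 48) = n - 2*I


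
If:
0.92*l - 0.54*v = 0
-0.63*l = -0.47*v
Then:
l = 0.00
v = 0.00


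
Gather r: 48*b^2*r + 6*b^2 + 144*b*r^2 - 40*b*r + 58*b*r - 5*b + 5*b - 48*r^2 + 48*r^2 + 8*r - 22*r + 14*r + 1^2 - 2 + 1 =6*b^2 + 144*b*r^2 + r*(48*b^2 + 18*b)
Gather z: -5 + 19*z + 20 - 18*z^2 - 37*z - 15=-18*z^2 - 18*z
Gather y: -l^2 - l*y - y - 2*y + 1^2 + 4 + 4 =-l^2 + y*(-l - 3) + 9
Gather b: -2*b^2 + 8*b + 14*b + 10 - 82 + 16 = -2*b^2 + 22*b - 56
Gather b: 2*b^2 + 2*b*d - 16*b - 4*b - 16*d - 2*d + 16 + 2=2*b^2 + b*(2*d - 20) - 18*d + 18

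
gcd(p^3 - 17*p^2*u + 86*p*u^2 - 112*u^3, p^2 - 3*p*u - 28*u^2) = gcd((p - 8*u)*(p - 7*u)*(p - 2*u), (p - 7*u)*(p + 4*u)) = p - 7*u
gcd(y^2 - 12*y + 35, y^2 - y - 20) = y - 5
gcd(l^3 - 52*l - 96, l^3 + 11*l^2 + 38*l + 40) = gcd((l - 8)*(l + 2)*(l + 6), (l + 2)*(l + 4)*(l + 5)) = l + 2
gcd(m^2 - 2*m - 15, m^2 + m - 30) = m - 5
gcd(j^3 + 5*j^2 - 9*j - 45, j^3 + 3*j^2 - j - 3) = j + 3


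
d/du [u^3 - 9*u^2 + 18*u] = 3*u^2 - 18*u + 18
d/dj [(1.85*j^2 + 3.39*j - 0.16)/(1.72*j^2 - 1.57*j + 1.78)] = (-8.7353*j^2 + 7.1364*j + 5.783)/(2.9584*j^4 - 5.4008*j^3 + 8.5881*j^2 - 5.5892*j + 3.1684)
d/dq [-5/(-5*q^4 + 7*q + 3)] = 5*(7 - 20*q^3)/(-5*q^4 + 7*q + 3)^2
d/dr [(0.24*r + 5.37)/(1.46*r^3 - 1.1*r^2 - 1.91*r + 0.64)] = (-0.7008*r^3 - 23.2566*r^2 + 11.814*r + 10.4103)/(2.1316*r^6 - 3.212*r^5 - 4.3672*r^4 + 6.0708*r^3 + 2.2401*r^2 - 2.4448*r + 0.4096)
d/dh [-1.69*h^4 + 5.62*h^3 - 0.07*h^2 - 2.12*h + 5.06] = -6.76*h^3 + 16.86*h^2 - 0.14*h - 2.12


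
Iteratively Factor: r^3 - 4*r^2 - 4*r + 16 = (r - 2)*(r^2 - 2*r - 8) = (r - 4)*(r - 2)*(r + 2)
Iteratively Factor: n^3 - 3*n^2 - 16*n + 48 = (n + 4)*(n^2 - 7*n + 12) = (n - 3)*(n + 4)*(n - 4)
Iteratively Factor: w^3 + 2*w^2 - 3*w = (w - 1)*(w^2 + 3*w) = (w - 1)*(w + 3)*(w)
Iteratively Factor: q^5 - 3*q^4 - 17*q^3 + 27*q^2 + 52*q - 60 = (q + 2)*(q^4 - 5*q^3 - 7*q^2 + 41*q - 30) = (q - 2)*(q + 2)*(q^3 - 3*q^2 - 13*q + 15) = (q - 5)*(q - 2)*(q + 2)*(q^2 + 2*q - 3) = (q - 5)*(q - 2)*(q - 1)*(q + 2)*(q + 3)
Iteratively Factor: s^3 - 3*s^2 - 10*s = (s + 2)*(s^2 - 5*s) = (s - 5)*(s + 2)*(s)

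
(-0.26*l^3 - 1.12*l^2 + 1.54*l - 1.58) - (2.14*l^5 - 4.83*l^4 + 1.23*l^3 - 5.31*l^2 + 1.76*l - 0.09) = -2.14*l^5 + 4.83*l^4 - 1.49*l^3 + 4.19*l^2 - 0.22*l - 1.49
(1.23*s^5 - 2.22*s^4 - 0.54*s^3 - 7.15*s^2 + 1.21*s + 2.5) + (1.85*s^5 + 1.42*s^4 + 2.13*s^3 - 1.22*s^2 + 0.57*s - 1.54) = 3.08*s^5 - 0.8*s^4 + 1.59*s^3 - 8.37*s^2 + 1.78*s + 0.96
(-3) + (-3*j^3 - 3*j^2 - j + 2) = -3*j^3 - 3*j^2 - j - 1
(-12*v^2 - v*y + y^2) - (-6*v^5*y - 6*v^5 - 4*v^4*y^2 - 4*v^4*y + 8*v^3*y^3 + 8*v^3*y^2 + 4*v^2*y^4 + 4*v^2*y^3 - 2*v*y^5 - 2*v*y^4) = 6*v^5*y + 6*v^5 + 4*v^4*y^2 + 4*v^4*y - 8*v^3*y^3 - 8*v^3*y^2 - 4*v^2*y^4 - 4*v^2*y^3 - 12*v^2 + 2*v*y^5 + 2*v*y^4 - v*y + y^2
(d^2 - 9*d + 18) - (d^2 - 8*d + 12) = 6 - d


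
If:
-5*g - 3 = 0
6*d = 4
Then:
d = 2/3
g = -3/5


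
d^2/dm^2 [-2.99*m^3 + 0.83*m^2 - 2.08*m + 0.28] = 1.66 - 17.94*m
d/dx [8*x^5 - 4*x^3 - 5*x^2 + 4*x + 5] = 40*x^4 - 12*x^2 - 10*x + 4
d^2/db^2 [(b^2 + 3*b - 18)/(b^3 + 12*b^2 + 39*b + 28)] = 2*(b^6 + 9*b^5 - 117*b^4 - 2077*b^3 - 11394*b^2 - 26784*b - 23822)/(b^9 + 36*b^8 + 549*b^7 + 4620*b^6 + 23427*b^5 + 73404*b^4 + 140295*b^3 + 155988*b^2 + 91728*b + 21952)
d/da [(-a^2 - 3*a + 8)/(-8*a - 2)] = (4*a^2 + 2*a + 35)/(2*(16*a^2 + 8*a + 1))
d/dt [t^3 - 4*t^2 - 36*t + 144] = 3*t^2 - 8*t - 36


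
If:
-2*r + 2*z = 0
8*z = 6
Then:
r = 3/4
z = 3/4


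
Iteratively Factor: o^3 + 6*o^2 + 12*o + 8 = (o + 2)*(o^2 + 4*o + 4) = (o + 2)^2*(o + 2)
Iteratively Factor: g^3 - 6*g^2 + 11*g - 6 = (g - 1)*(g^2 - 5*g + 6) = (g - 2)*(g - 1)*(g - 3)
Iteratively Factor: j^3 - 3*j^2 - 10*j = (j - 5)*(j^2 + 2*j) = j*(j - 5)*(j + 2)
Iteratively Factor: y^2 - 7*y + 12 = (y - 4)*(y - 3)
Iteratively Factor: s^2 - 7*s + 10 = (s - 5)*(s - 2)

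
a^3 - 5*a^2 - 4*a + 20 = (a - 5)*(a - 2)*(a + 2)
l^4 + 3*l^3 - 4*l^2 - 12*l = l*(l - 2)*(l + 2)*(l + 3)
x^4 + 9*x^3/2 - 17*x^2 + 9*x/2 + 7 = (x - 2)*(x - 1)*(x + 1/2)*(x + 7)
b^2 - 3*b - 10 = (b - 5)*(b + 2)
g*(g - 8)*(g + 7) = g^3 - g^2 - 56*g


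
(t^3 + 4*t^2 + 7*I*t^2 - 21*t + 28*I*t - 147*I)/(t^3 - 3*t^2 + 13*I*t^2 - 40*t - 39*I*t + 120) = (t^2 + 7*t*(1 + I) + 49*I)/(t^2 + 13*I*t - 40)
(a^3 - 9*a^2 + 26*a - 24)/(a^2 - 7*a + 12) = a - 2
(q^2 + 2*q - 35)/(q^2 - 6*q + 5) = (q + 7)/(q - 1)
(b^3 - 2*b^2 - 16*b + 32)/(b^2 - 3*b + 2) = (b^2 - 16)/(b - 1)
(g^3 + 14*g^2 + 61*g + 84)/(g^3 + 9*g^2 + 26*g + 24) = (g + 7)/(g + 2)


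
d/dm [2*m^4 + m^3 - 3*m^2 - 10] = m*(8*m^2 + 3*m - 6)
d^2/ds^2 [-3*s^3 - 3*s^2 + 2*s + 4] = -18*s - 6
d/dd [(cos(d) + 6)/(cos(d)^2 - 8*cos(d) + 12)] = (cos(d)^2 + 12*cos(d) - 60)*sin(d)/(cos(d)^2 - 8*cos(d) + 12)^2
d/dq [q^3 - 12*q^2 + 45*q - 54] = 3*q^2 - 24*q + 45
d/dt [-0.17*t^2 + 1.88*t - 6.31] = 1.88 - 0.34*t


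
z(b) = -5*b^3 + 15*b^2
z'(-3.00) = -225.00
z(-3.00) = 270.00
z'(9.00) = -945.00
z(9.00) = -2430.00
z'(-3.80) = -330.60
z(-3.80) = 490.96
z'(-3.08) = -234.70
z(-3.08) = 288.39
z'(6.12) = -378.22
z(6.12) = -584.29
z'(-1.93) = -113.77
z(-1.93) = 91.82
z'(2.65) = -25.84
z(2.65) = 12.29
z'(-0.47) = -17.41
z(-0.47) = 3.83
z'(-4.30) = -406.35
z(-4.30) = 674.88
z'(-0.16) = -5.18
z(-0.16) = 0.40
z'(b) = -15*b^2 + 30*b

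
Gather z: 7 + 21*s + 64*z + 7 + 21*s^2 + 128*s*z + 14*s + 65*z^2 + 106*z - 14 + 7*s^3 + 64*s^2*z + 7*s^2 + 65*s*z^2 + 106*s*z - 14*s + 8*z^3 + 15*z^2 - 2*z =7*s^3 + 28*s^2 + 21*s + 8*z^3 + z^2*(65*s + 80) + z*(64*s^2 + 234*s + 168)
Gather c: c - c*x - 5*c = c*(-x - 4)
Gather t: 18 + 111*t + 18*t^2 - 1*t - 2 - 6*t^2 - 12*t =12*t^2 + 98*t + 16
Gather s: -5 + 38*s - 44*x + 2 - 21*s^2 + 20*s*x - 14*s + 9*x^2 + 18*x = -21*s^2 + s*(20*x + 24) + 9*x^2 - 26*x - 3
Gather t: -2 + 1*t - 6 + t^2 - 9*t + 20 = t^2 - 8*t + 12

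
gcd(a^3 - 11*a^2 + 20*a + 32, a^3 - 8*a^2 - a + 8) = a^2 - 7*a - 8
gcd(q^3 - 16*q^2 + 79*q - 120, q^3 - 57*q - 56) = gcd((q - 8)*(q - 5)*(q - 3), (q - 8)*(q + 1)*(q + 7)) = q - 8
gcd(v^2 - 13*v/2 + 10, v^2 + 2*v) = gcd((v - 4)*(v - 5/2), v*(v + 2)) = 1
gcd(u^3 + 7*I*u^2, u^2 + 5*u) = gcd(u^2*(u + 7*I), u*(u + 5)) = u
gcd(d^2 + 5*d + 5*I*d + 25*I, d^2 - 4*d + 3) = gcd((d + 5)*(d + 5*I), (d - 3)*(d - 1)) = 1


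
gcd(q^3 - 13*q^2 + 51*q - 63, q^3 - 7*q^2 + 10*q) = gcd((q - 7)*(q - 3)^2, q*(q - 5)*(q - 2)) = 1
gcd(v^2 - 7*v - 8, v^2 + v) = v + 1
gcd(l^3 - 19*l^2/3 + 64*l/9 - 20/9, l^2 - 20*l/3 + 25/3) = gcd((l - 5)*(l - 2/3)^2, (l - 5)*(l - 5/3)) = l - 5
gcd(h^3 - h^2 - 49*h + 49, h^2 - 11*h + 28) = h - 7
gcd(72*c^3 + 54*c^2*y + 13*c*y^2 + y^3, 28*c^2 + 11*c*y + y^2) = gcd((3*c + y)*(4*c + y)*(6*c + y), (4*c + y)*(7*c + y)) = 4*c + y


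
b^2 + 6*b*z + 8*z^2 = (b + 2*z)*(b + 4*z)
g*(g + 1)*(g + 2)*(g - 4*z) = g^4 - 4*g^3*z + 3*g^3 - 12*g^2*z + 2*g^2 - 8*g*z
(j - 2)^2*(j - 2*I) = j^3 - 4*j^2 - 2*I*j^2 + 4*j + 8*I*j - 8*I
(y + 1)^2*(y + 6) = y^3 + 8*y^2 + 13*y + 6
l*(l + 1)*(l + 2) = l^3 + 3*l^2 + 2*l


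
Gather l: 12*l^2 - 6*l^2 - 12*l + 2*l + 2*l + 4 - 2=6*l^2 - 8*l + 2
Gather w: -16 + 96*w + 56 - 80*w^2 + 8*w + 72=-80*w^2 + 104*w + 112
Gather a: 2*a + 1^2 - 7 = 2*a - 6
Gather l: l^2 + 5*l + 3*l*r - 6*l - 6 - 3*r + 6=l^2 + l*(3*r - 1) - 3*r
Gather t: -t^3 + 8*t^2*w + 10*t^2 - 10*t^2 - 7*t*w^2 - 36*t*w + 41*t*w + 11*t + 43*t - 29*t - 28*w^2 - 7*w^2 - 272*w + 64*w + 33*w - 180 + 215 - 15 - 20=-t^3 + 8*t^2*w + t*(-7*w^2 + 5*w + 25) - 35*w^2 - 175*w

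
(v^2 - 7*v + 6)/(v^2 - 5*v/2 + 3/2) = 2*(v - 6)/(2*v - 3)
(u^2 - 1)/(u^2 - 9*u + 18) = (u^2 - 1)/(u^2 - 9*u + 18)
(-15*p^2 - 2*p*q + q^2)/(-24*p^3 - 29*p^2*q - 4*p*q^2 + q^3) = (5*p - q)/(8*p^2 + 7*p*q - q^2)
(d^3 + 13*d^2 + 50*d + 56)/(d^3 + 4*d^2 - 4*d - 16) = (d + 7)/(d - 2)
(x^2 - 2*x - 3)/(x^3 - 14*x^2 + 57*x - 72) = (x + 1)/(x^2 - 11*x + 24)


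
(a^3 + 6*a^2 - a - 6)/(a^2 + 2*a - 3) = (a^2 + 7*a + 6)/(a + 3)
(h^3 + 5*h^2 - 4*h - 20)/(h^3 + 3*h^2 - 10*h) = (h + 2)/h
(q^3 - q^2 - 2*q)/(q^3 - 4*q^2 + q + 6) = q/(q - 3)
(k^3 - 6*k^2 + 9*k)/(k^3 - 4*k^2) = (k^2 - 6*k + 9)/(k*(k - 4))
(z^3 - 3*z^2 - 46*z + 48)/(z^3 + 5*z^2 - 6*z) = (z - 8)/z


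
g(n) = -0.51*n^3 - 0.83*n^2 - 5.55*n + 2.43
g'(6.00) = -70.59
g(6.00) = -170.91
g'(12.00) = -245.79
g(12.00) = -1064.97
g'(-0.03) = -5.50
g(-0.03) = 2.60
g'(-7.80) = -85.69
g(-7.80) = 237.24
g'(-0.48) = -5.11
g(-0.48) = 4.96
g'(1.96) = -14.68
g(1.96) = -15.48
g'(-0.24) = -5.24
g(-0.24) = 3.72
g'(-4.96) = -34.96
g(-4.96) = 71.77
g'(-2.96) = -14.04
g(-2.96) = 24.81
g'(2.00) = -14.99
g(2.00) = -16.07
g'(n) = -1.53*n^2 - 1.66*n - 5.55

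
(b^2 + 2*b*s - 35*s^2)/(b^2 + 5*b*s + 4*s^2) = (b^2 + 2*b*s - 35*s^2)/(b^2 + 5*b*s + 4*s^2)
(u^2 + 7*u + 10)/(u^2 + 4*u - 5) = (u + 2)/(u - 1)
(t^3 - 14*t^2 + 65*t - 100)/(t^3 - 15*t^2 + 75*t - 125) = (t - 4)/(t - 5)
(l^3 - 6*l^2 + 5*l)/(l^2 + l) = (l^2 - 6*l + 5)/(l + 1)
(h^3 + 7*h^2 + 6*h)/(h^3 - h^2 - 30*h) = (h^2 + 7*h + 6)/(h^2 - h - 30)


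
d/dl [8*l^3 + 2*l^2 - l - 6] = 24*l^2 + 4*l - 1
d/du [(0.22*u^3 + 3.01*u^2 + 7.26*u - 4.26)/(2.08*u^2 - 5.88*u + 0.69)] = (0.4576*u^4 - 2.5872*u^3 - 32.3442*u^2 + 21.8754*u - 20.0394)/(4.3264*u^4 - 24.4608*u^3 + 37.4448*u^2 - 8.1144*u + 0.4761)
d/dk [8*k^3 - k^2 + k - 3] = 24*k^2 - 2*k + 1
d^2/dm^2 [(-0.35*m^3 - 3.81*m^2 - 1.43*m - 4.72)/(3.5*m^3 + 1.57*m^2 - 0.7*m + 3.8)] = (-89.4984999999998*m^6 - 110.25*m^5 - 741.1341*m^4 + 275.841806*m^3 + 369.774792*m^2 + 428.64396*m - 65.94696)/(42.875*m^9 + 57.6975*m^8 + 0.156450000000003*m^7 + 120.440893*m^6 + 125.25471*m^5 - 25.45224*m^4 + 126.2198*m^3 + 73.5984*m^2 - 30.324*m + 54.872)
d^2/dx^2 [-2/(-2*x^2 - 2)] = 2*(3*x^2 - 1)/(x^2 + 1)^3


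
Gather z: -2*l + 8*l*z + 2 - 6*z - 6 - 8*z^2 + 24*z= -2*l - 8*z^2 + z*(8*l + 18) - 4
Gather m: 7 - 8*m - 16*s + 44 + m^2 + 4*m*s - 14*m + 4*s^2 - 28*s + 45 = m^2 + m*(4*s - 22) + 4*s^2 - 44*s + 96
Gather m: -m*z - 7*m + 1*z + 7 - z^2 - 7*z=m*(-z - 7) - z^2 - 6*z + 7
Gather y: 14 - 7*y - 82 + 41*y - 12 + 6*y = 40*y - 80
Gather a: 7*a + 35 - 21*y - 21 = 7*a - 21*y + 14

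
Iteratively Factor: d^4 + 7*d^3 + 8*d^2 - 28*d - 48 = (d + 2)*(d^3 + 5*d^2 - 2*d - 24) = (d - 2)*(d + 2)*(d^2 + 7*d + 12) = (d - 2)*(d + 2)*(d + 4)*(d + 3)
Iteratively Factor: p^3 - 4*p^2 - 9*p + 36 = (p - 3)*(p^2 - p - 12) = (p - 4)*(p - 3)*(p + 3)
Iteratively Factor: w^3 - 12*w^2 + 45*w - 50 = (w - 2)*(w^2 - 10*w + 25) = (w - 5)*(w - 2)*(w - 5)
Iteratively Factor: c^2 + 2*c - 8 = (c + 4)*(c - 2)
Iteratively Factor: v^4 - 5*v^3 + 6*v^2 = (v)*(v^3 - 5*v^2 + 6*v) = v*(v - 2)*(v^2 - 3*v) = v*(v - 3)*(v - 2)*(v)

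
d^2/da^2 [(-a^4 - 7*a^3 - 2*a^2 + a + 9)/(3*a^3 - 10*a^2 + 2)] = 2*(-328*a^6 + 45*a^5 + 708*a^4 - 2116*a^3 + 2520*a^2 - 186*a + 172)/(27*a^9 - 270*a^8 + 900*a^7 - 946*a^6 - 360*a^5 + 600*a^4 + 36*a^3 - 120*a^2 + 8)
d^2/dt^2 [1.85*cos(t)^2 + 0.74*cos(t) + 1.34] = -0.74*cos(t) - 3.7*cos(2*t)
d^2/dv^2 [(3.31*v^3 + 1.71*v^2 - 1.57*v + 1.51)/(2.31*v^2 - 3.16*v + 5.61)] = (-11.475292*v^3 - 436.685436*v^2 + 680.976252*v + 42.989948)/(12.326391*v^6 - 50.586228*v^5 + 159.006771*v^4 - 277.259032*v^3 + 386.159301*v^2 - 298.355508*v + 176.558481)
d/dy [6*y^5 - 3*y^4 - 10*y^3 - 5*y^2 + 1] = 2*y*(15*y^3 - 6*y^2 - 15*y - 5)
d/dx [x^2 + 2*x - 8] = 2*x + 2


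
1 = 1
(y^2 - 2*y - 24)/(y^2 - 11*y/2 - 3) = 2*(y + 4)/(2*y + 1)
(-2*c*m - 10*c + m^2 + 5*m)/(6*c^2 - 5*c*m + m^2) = (-m - 5)/(3*c - m)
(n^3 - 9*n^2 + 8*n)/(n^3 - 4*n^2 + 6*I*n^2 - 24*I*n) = (n^2 - 9*n + 8)/(n^2 + n*(-4 + 6*I) - 24*I)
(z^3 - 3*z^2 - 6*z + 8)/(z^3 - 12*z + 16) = (z^3 - 3*z^2 - 6*z + 8)/(z^3 - 12*z + 16)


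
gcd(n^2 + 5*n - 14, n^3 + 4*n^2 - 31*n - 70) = n + 7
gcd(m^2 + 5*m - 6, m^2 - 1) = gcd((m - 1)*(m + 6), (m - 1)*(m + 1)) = m - 1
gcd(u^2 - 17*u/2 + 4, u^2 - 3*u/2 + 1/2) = u - 1/2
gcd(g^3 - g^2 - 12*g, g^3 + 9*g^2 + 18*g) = g^2 + 3*g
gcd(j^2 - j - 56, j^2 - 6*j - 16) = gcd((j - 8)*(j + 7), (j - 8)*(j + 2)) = j - 8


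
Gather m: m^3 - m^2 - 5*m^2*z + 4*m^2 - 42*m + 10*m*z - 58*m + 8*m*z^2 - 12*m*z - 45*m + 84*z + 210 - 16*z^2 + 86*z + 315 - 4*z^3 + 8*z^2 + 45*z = m^3 + m^2*(3 - 5*z) + m*(8*z^2 - 2*z - 145) - 4*z^3 - 8*z^2 + 215*z + 525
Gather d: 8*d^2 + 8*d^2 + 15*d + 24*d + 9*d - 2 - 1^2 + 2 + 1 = 16*d^2 + 48*d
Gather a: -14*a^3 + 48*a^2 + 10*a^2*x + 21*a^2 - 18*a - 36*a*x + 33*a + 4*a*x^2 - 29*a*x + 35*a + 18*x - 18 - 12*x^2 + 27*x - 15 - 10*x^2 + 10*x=-14*a^3 + a^2*(10*x + 69) + a*(4*x^2 - 65*x + 50) - 22*x^2 + 55*x - 33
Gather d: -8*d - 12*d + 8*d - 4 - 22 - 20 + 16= -12*d - 30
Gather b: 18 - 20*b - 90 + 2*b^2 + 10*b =2*b^2 - 10*b - 72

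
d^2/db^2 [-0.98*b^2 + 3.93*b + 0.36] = -1.96000000000000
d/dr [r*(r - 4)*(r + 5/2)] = 3*r^2 - 3*r - 10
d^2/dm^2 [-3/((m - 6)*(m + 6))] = 18*(-m^2 - 12)/(m^6 - 108*m^4 + 3888*m^2 - 46656)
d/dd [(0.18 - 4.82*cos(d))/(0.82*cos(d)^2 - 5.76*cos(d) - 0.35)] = (-3.9524*cos(d)^2 + 0.295200000000001*cos(d) - 2.7238)*sin(d)/(0.6724*cos(d)^4 - 9.4464*cos(d)^3 + 32.6036*cos(d)^2 + 4.032*cos(d) + 0.1225)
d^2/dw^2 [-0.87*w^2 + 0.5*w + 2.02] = -1.74000000000000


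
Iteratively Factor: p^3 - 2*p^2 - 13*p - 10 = (p + 1)*(p^2 - 3*p - 10) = (p + 1)*(p + 2)*(p - 5)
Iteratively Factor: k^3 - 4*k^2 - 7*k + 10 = (k + 2)*(k^2 - 6*k + 5) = (k - 5)*(k + 2)*(k - 1)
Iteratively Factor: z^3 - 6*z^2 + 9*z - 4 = (z - 1)*(z^2 - 5*z + 4) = (z - 1)^2*(z - 4)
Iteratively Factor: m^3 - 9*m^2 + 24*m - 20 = (m - 5)*(m^2 - 4*m + 4) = (m - 5)*(m - 2)*(m - 2)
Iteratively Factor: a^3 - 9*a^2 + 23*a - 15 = (a - 3)*(a^2 - 6*a + 5) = (a - 3)*(a - 1)*(a - 5)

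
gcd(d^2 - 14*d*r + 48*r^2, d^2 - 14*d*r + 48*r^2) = d^2 - 14*d*r + 48*r^2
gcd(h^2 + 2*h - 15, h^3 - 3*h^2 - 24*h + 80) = h + 5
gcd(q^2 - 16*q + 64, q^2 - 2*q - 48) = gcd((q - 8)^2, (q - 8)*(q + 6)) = q - 8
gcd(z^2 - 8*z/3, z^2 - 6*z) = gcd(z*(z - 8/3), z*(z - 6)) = z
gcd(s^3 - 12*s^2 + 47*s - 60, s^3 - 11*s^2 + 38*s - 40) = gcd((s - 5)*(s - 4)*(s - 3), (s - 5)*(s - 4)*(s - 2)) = s^2 - 9*s + 20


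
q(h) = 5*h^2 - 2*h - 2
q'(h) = 10*h - 2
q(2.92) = 34.79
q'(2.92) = 27.20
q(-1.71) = 16.04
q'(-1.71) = -19.10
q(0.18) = -2.20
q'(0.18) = -0.20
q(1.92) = 12.59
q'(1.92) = 17.20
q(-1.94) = 20.70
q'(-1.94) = -21.40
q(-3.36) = 61.17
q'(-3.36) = -35.60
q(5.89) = 159.68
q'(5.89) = 56.90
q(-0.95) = 4.41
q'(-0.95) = -11.50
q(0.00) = -2.00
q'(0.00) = -2.00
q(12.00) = 694.00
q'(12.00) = 118.00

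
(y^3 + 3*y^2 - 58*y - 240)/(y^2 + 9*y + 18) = (y^2 - 3*y - 40)/(y + 3)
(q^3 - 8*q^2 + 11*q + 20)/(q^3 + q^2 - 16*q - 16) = (q - 5)/(q + 4)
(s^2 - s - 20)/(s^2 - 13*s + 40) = (s + 4)/(s - 8)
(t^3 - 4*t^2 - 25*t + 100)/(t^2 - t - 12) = (t^2 - 25)/(t + 3)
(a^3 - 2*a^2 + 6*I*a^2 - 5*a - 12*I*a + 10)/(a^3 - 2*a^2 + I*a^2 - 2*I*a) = (a + 5*I)/a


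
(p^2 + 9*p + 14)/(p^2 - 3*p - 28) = (p^2 + 9*p + 14)/(p^2 - 3*p - 28)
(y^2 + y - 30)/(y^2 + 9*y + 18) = (y - 5)/(y + 3)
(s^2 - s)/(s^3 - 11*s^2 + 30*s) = (s - 1)/(s^2 - 11*s + 30)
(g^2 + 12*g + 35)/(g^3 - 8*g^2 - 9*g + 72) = (g^2 + 12*g + 35)/(g^3 - 8*g^2 - 9*g + 72)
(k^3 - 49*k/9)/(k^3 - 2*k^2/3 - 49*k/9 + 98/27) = 3*k/(3*k - 2)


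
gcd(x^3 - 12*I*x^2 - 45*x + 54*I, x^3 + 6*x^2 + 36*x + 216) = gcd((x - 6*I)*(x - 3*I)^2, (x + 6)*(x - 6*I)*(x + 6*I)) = x - 6*I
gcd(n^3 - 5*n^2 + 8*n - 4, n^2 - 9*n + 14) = n - 2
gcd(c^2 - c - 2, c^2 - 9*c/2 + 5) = c - 2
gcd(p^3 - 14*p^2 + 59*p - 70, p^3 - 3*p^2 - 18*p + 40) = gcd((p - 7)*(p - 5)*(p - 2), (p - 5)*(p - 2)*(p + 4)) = p^2 - 7*p + 10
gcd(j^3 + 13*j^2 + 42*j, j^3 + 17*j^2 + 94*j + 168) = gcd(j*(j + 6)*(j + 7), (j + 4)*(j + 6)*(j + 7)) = j^2 + 13*j + 42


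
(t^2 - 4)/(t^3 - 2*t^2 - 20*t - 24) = (t - 2)/(t^2 - 4*t - 12)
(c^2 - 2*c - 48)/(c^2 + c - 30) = (c - 8)/(c - 5)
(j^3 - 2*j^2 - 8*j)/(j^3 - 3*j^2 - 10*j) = (j - 4)/(j - 5)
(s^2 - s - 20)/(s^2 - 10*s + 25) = (s + 4)/(s - 5)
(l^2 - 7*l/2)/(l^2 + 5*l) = (l - 7/2)/(l + 5)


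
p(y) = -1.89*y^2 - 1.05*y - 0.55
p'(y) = -3.78*y - 1.05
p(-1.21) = -2.05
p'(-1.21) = 3.52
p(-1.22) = -2.08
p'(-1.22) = 3.56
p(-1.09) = -1.65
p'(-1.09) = 3.07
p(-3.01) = -14.51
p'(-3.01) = 10.33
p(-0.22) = -0.41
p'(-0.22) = -0.22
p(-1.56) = -3.51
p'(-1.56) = 4.85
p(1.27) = -4.93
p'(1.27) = -5.85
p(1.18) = -4.42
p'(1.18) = -5.51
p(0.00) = -0.55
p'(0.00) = -1.05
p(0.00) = -0.55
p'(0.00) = -1.05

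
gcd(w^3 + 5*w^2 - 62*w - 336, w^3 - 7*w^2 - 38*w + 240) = w^2 - 2*w - 48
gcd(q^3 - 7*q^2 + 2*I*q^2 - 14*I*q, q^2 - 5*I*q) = q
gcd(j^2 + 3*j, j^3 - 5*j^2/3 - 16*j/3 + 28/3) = 1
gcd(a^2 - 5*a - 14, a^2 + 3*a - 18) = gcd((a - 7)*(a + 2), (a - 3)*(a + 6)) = 1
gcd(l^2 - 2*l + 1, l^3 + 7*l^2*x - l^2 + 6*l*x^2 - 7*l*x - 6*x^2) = l - 1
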